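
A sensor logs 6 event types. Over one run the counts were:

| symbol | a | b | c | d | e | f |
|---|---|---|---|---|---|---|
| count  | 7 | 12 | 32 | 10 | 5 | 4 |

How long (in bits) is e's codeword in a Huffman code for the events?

4

Repeatedly merge the two smallest:
merge f(4) and e(5): 9
merge a(7) and 9: 16
merge d(10) and b(12): 22
merge 16 and 22: 38
merge c(32) and 38: 70
e sits 4 levels below the root, so its codeword is 4 bits.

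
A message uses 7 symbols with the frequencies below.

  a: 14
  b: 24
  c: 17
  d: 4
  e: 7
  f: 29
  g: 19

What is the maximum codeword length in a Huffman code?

4

Merge the two lowest-weight nodes at each step:
combine d(4), e(7) → 11
combine 11, a(14) → 25
combine c(17), g(19) → 36
combine b(24), 25 → 49
combine f(29), 36 → 65
combine 49, 65 → 114
The first pair merged (d, e) ends up deepest, at depth 4.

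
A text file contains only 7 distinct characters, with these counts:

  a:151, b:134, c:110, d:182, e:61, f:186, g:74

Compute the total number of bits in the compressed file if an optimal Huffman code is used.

2461

Build the Huffman tree bottom-up:
combine e(61), g(74) → 135
combine c(110), b(134) → 244
combine 135, a(151) → 286
combine d(182), f(186) → 368
combine 244, 286 → 530
combine 368, 530 → 898
The encoded length is the sum of every internal node's weight: 135 + 244 + 286 + 368 + 530 + 898 = 2461 bits.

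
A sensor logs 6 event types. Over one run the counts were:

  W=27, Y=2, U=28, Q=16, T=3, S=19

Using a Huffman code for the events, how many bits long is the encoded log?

Merge the two smallest weights repeatedly:
Y(2) + T(3) → 5
5 + Q(16) → 21
S(19) + 21 → 40
W(27) + U(28) → 55
40 + 55 → 95
Total encoded bits = sum of merged weights = 5 + 21 + 40 + 55 + 95 = 216.

216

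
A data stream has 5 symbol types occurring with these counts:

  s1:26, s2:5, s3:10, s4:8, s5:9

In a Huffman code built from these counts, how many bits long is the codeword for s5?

3

Build the tree from the bottom:
merge s2(5) and s4(8): 13
merge s5(9) and s3(10): 19
merge 13 and 19: 32
merge s1(26) and 32: 58
s5's leaf is at depth 3, giving a 3-bit codeword.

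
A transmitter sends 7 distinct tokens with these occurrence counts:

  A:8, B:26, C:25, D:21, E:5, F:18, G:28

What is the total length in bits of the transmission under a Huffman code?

Build the Huffman tree bottom-up:
E(5) + A(8) → 13
13 + F(18) → 31
D(21) + C(25) → 46
B(26) + G(28) → 54
31 + 46 → 77
54 + 77 → 131
Total encoded bits = sum of merged weights = 13 + 31 + 46 + 54 + 77 + 131 = 352.

352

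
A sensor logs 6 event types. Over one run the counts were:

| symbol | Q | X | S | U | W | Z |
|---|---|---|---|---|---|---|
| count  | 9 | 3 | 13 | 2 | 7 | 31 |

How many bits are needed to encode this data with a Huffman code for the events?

137

Build the Huffman tree bottom-up:
combine U(2), X(3) → 5
combine 5, W(7) → 12
combine Q(9), 12 → 21
combine S(13), 21 → 34
combine Z(31), 34 → 65
Each symbol's bit-cost is frequency × depth; summing gives 137 bits (equivalently 5 + 12 + 21 + 34 + 65).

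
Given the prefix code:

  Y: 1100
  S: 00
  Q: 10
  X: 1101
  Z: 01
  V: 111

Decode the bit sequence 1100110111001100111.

YXYYV

Read left to right; each codeword is recognised as soon as it completes (prefix code):
  1100→Y | 1101→X | 1100→Y | 1100→Y | 111→V
Decoded message: YXYYV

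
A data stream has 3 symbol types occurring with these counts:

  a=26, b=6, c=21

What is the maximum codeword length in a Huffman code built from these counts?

Merge the two lowest-weight nodes at each step:
combine b(6), c(21) → 27
combine a(26), 27 → 53
The first pair merged (b, c) ends up deepest, at depth 2.

2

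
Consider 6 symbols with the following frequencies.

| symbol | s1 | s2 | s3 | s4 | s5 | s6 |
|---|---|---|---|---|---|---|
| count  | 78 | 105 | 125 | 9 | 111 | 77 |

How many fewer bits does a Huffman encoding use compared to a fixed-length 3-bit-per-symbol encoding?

Fixed-length: 3 bits × 505 symbols = 1515 bits.
Huffman merges:
merge s4(9) and s6(77): 86
merge s1(78) and 86: 164
merge s2(105) and s5(111): 216
merge s3(125) and 164: 289
merge 216 and 289: 505
Huffman total = 86 + 164 + 216 + 289 + 505 = 1260 bits.
Saving = 1515 − 1260 = 255 bits.

255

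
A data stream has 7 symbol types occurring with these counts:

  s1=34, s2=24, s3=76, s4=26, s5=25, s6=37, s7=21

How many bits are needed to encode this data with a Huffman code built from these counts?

653

Merge the two smallest weights repeatedly:
merge s7(21) and s2(24): 45
merge s5(25) and s4(26): 51
merge s1(34) and s6(37): 71
merge 45 and 51: 96
merge 71 and s3(76): 147
merge 96 and 147: 243
Each symbol's bit-cost is frequency × depth; summing gives 653 bits (equivalently 45 + 51 + 71 + 96 + 147 + 243).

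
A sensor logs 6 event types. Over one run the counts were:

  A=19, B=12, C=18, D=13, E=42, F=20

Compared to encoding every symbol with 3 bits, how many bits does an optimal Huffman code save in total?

62

Fixed-length: 3 bits × 124 symbols = 372 bits.
Huffman merges:
combine B(12), D(13) → 25
combine C(18), A(19) → 37
combine F(20), 25 → 45
combine 37, E(42) → 79
combine 45, 79 → 124
Huffman total = 25 + 37 + 45 + 79 + 124 = 310 bits.
Saving = 372 − 310 = 62 bits.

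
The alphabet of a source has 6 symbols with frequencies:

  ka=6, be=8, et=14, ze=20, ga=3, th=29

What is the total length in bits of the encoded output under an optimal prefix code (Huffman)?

Build the Huffman tree bottom-up:
combine ga(3), ka(6) → 9
combine be(8), 9 → 17
combine et(14), 17 → 31
combine ze(20), th(29) → 49
combine 31, 49 → 80
The encoded length is the sum of every internal node's weight: 9 + 17 + 31 + 49 + 80 = 186 bits.

186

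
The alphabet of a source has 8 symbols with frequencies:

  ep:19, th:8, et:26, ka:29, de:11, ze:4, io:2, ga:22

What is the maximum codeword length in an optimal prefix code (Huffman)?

5

Merge the two lowest-weight nodes at each step:
combine io(2), ze(4) → 6
combine 6, th(8) → 14
combine de(11), 14 → 25
combine ep(19), ga(22) → 41
combine 25, et(26) → 51
combine ka(29), 41 → 70
combine 51, 70 → 121
The rarest symbols sit at the bottom; the longest codeword is 5 bits.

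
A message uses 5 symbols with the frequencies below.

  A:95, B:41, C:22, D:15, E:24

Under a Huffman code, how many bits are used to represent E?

3

Huffman merges, smallest pair first:
D(15) + C(22) → 37
E(24) + 37 → 61
B(41) + 61 → 102
A(95) + 102 → 197
E's leaf is at depth 3, giving a 3-bit codeword.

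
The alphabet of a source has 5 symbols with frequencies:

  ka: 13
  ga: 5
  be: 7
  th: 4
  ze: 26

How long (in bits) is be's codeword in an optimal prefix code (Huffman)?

3

Huffman merges, smallest pair first:
combine th(4), ga(5) → 9
combine be(7), 9 → 16
combine ka(13), 16 → 29
combine ze(26), 29 → 55
The subtree containing be is merged 3 times, so code length = 3.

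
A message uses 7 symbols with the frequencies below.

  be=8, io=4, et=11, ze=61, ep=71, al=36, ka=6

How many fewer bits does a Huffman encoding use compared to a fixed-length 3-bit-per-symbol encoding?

146

Fixed-length: 3 bits × 197 symbols = 591 bits.
Huffman merges:
merge io(4) and ka(6): 10
merge be(8) and 10: 18
merge et(11) and 18: 29
merge 29 and al(36): 65
merge ze(61) and 65: 126
merge ep(71) and 126: 197
Huffman total = 10 + 18 + 29 + 65 + 126 + 197 = 445 bits.
Saving = 591 − 445 = 146 bits.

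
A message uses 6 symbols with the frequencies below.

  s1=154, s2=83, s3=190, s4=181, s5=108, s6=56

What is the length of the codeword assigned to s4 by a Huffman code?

2

Repeatedly merge the two smallest:
combine s6(56), s2(83) → 139
combine s5(108), 139 → 247
combine s1(154), s4(181) → 335
combine s3(190), 247 → 437
combine 335, 437 → 772
s4 sits 2 levels below the root, so its codeword is 2 bits.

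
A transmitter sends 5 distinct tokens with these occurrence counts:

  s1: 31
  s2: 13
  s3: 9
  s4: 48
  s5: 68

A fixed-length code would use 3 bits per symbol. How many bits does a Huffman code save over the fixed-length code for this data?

Fixed-length: 3 bits × 169 symbols = 507 bits.
Huffman merges:
merge s3(9) and s2(13): 22
merge 22 and s1(31): 53
merge s4(48) and 53: 101
merge s5(68) and 101: 169
Huffman total = 22 + 53 + 101 + 169 = 345 bits.
Saving = 507 − 345 = 162 bits.

162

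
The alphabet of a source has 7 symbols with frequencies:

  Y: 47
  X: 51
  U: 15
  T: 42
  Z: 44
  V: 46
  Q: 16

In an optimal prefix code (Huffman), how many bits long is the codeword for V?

3

Repeatedly merge the two smallest:
combine U(15), Q(16) → 31
combine 31, T(42) → 73
combine Z(44), V(46) → 90
combine Y(47), X(51) → 98
combine 73, 90 → 163
combine 98, 163 → 261
V sits 3 levels below the root, so its codeword is 3 bits.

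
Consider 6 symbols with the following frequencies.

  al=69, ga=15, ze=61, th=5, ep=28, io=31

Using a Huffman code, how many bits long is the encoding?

486

Greedily combine the two least-frequent nodes:
th(5) + ga(15) → 20
20 + ep(28) → 48
io(31) + 48 → 79
ze(61) + al(69) → 130
79 + 130 → 209
Total encoded bits = sum of merged weights = 20 + 48 + 79 + 130 + 209 = 486.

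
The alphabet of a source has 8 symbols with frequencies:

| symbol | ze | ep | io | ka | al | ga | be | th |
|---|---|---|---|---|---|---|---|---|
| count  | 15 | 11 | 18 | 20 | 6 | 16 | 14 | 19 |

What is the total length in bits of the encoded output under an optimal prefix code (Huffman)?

Merge the two smallest weights repeatedly:
combine al(6), ep(11) → 17
combine be(14), ze(15) → 29
combine ga(16), 17 → 33
combine io(18), th(19) → 37
combine ka(20), 29 → 49
combine 33, 37 → 70
combine 49, 70 → 119
Total encoded bits = sum of merged weights = 17 + 29 + 33 + 37 + 49 + 70 + 119 = 354.

354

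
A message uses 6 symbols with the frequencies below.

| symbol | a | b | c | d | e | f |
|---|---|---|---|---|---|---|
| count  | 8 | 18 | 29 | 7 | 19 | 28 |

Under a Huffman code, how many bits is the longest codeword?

4

Merge the two lowest-weight nodes at each step:
merge d(7) and a(8): 15
merge 15 and b(18): 33
merge e(19) and f(28): 47
merge c(29) and 33: 62
merge 47 and 62: 109
The first pair merged (d, a) ends up deepest, at depth 4.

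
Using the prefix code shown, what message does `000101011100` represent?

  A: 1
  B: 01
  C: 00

CBBBAAC

Read left to right; each codeword is recognised as soon as it completes (prefix code):
  00→C | 01→B | 01→B | 01→B | 1→A | 1→A | 00→C
Decoded message: CBBBAAC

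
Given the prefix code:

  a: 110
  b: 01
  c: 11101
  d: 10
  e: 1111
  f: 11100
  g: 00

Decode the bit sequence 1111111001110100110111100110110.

efcgaegaa

Read left to right; each codeword is recognised as soon as it completes (prefix code):
  1111→e | 11100→f | 11101→c | 00→g | 110→a | 1111→e | 00→g | 110→a | 110→a
Decoded message: efcgaegaa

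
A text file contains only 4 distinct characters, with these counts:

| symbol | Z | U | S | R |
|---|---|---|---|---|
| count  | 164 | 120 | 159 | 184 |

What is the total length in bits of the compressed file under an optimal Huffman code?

Merge the two smallest weights repeatedly:
combine U(120), S(159) → 279
combine Z(164), R(184) → 348
combine 279, 348 → 627
The encoded length is the sum of every internal node's weight: 279 + 348 + 627 = 1254 bits.

1254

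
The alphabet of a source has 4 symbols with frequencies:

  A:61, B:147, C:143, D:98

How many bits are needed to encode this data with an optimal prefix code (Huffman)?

898

Merge the two smallest weights repeatedly:
merge A(61) and D(98): 159
merge C(143) and B(147): 290
merge 159 and 290: 449
Each symbol's bit-cost is frequency × depth; summing gives 898 bits (equivalently 159 + 290 + 449).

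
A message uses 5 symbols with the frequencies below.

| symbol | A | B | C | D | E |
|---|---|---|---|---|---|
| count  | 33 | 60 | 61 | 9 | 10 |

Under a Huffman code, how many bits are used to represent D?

Huffman merges, smallest pair first:
combine D(9), E(10) → 19
combine 19, A(33) → 52
combine 52, B(60) → 112
combine C(61), 112 → 173
D sits 4 levels below the root, so its codeword is 4 bits.

4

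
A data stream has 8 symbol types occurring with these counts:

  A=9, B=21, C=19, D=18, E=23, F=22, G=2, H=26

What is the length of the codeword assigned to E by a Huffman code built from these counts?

Build the tree from the bottom:
G(2) + A(9) → 11
11 + D(18) → 29
C(19) + B(21) → 40
F(22) + E(23) → 45
H(26) + 29 → 55
40 + 45 → 85
55 + 85 → 140
E's leaf is at depth 3, giving a 3-bit codeword.

3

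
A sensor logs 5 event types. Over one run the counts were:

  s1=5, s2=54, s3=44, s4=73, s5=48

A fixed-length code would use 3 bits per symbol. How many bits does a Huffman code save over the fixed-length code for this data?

Fixed-length: 3 bits × 224 symbols = 672 bits.
Huffman merges:
merge s1(5) and s3(44): 49
merge s5(48) and 49: 97
merge s2(54) and s4(73): 127
merge 97 and 127: 224
Huffman total = 49 + 97 + 127 + 224 = 497 bits.
Saving = 672 − 497 = 175 bits.

175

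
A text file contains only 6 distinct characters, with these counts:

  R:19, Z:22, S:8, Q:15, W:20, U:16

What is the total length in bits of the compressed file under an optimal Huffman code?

258

Build the Huffman tree bottom-up:
combine S(8), Q(15) → 23
combine U(16), R(19) → 35
combine W(20), Z(22) → 42
combine 23, 35 → 58
combine 42, 58 → 100
Each symbol's bit-cost is frequency × depth; summing gives 258 bits (equivalently 23 + 35 + 42 + 58 + 100).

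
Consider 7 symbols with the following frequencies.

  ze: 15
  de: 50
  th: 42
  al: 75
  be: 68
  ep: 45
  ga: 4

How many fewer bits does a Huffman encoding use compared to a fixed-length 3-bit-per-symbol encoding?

124

Fixed-length: 3 bits × 299 symbols = 897 bits.
Huffman merges:
ga(4) + ze(15) → 19
19 + th(42) → 61
ep(45) + de(50) → 95
61 + be(68) → 129
al(75) + 95 → 170
129 + 170 → 299
Huffman total = 19 + 61 + 95 + 129 + 170 + 299 = 773 bits.
Saving = 897 − 773 = 124 bits.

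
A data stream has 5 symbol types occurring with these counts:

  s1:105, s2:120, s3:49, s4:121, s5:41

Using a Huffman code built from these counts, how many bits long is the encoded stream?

Build the Huffman tree bottom-up:
s5(41) + s3(49) → 90
90 + s1(105) → 195
s2(120) + s4(121) → 241
195 + 241 → 436
The encoded length is the sum of every internal node's weight: 90 + 195 + 241 + 436 = 962 bits.

962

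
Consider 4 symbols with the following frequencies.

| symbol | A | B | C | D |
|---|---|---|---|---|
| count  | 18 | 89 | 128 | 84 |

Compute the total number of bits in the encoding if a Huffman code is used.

612

Merge the two smallest weights repeatedly:
merge A(18) and D(84): 102
merge B(89) and 102: 191
merge C(128) and 191: 319
Total encoded bits = sum of merged weights = 102 + 191 + 319 = 612.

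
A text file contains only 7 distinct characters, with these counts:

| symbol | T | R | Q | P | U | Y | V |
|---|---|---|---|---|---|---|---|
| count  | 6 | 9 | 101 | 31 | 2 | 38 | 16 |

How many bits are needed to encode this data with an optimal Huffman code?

427

Greedily combine the two least-frequent nodes:
combine U(2), T(6) → 8
combine 8, R(9) → 17
combine V(16), 17 → 33
combine P(31), 33 → 64
combine Y(38), 64 → 102
combine Q(101), 102 → 203
Total encoded bits = sum of merged weights = 8 + 17 + 33 + 64 + 102 + 203 = 427.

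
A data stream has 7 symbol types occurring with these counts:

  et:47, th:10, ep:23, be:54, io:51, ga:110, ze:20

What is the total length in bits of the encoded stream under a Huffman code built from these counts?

Greedily combine the two least-frequent nodes:
combine th(10), ze(20) → 30
combine ep(23), 30 → 53
combine et(47), io(51) → 98
combine 53, be(54) → 107
combine 98, 107 → 205
combine ga(110), 205 → 315
Total encoded bits = sum of merged weights = 30 + 53 + 98 + 107 + 205 + 315 = 808.

808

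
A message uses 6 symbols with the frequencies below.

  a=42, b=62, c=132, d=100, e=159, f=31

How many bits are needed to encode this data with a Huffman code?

1260

Build the Huffman tree bottom-up:
f(31) + a(42) → 73
b(62) + 73 → 135
d(100) + c(132) → 232
135 + e(159) → 294
232 + 294 → 526
Total encoded bits = sum of merged weights = 73 + 135 + 232 + 294 + 526 = 1260.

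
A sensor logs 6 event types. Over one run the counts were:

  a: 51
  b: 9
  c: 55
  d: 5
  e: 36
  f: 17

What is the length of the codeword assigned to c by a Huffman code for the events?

Repeatedly merge the two smallest:
merge d(5) and b(9): 14
merge 14 and f(17): 31
merge 31 and e(36): 67
merge a(51) and c(55): 106
merge 67 and 106: 173
The subtree containing c is merged 2 times, so code length = 2.

2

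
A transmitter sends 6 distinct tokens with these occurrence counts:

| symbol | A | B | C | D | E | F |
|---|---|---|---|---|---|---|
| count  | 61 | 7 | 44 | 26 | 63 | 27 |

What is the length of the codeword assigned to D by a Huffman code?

Repeatedly merge the two smallest:
B(7) + D(26) → 33
F(27) + 33 → 60
C(44) + 60 → 104
A(61) + E(63) → 124
104 + 124 → 228
The subtree containing D is merged 4 times, so code length = 4.

4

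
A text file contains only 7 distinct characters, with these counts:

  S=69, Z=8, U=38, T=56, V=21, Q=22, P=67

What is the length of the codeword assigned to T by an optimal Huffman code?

Build the tree from the bottom:
merge Z(8) and V(21): 29
merge Q(22) and 29: 51
merge U(38) and 51: 89
merge T(56) and P(67): 123
merge S(69) and 89: 158
merge 123 and 158: 281
The subtree containing T is merged 2 times, so code length = 2.

2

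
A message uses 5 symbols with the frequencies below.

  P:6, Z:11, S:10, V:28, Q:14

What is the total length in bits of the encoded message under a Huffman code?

151

Build the Huffman tree bottom-up:
combine P(6), S(10) → 16
combine Z(11), Q(14) → 25
combine 16, 25 → 41
combine V(28), 41 → 69
The encoded length is the sum of every internal node's weight: 16 + 25 + 41 + 69 = 151 bits.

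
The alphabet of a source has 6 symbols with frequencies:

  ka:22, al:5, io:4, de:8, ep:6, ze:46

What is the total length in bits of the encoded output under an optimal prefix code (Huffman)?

182

Build the Huffman tree bottom-up:
combine io(4), al(5) → 9
combine ep(6), de(8) → 14
combine 9, 14 → 23
combine ka(22), 23 → 45
combine 45, ze(46) → 91
Each symbol's bit-cost is frequency × depth; summing gives 182 bits (equivalently 9 + 14 + 23 + 45 + 91).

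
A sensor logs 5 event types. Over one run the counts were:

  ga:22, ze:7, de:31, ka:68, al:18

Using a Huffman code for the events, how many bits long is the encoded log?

296

Merge the two smallest weights repeatedly:
merge ze(7) and al(18): 25
merge ga(22) and 25: 47
merge de(31) and 47: 78
merge ka(68) and 78: 146
The encoded length is the sum of every internal node's weight: 25 + 47 + 78 + 146 = 296 bits.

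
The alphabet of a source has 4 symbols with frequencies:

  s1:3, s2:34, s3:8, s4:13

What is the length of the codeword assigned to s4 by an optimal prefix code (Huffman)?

Build the tree from the bottom:
merge s1(3) and s3(8): 11
merge 11 and s4(13): 24
merge 24 and s2(34): 58
s4 sits 2 levels below the root, so its codeword is 2 bits.

2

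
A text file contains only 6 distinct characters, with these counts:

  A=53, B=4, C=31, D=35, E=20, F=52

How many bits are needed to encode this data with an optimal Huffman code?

469

Build the Huffman tree bottom-up:
combine B(4), E(20) → 24
combine 24, C(31) → 55
combine D(35), F(52) → 87
combine A(53), 55 → 108
combine 87, 108 → 195
Total encoded bits = sum of merged weights = 24 + 55 + 87 + 108 + 195 = 469.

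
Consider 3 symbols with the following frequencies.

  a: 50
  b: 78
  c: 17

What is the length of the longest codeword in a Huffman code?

Merge the two lowest-weight nodes at each step:
merge c(17) and a(50): 67
merge 67 and b(78): 145
The rarest symbols sit at the bottom; the longest codeword is 2 bits.

2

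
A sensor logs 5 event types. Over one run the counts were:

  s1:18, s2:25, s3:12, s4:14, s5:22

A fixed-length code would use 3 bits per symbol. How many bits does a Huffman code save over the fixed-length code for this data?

Fixed-length: 3 bits × 91 symbols = 273 bits.
Huffman merges:
combine s3(12), s4(14) → 26
combine s1(18), s5(22) → 40
combine s2(25), 26 → 51
combine 40, 51 → 91
Huffman total = 26 + 40 + 51 + 91 = 208 bits.
Saving = 273 − 208 = 65 bits.

65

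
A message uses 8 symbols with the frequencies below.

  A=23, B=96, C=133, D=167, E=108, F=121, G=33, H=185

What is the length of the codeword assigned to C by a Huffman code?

3

Repeatedly merge the two smallest:
combine A(23), G(33) → 56
combine 56, B(96) → 152
combine E(108), F(121) → 229
combine C(133), 152 → 285
combine D(167), H(185) → 352
combine 229, 285 → 514
combine 352, 514 → 866
C sits 3 levels below the root, so its codeword is 3 bits.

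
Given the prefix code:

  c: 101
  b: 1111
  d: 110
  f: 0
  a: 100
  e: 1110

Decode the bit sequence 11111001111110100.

babda

Read left to right; each codeword is recognised as soon as it completes (prefix code):
  1111→b | 100→a | 1111→b | 110→d | 100→a
Decoded message: babda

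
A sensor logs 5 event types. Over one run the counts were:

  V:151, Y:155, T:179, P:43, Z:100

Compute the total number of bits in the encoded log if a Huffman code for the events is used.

Greedily combine the two least-frequent nodes:
P(43) + Z(100) → 143
143 + V(151) → 294
Y(155) + T(179) → 334
294 + 334 → 628
The encoded length is the sum of every internal node's weight: 143 + 294 + 334 + 628 = 1399 bits.

1399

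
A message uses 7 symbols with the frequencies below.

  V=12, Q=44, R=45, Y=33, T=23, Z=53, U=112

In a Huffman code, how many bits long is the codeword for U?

2

Build the tree from the bottom:
merge V(12) and T(23): 35
merge Y(33) and 35: 68
merge Q(44) and R(45): 89
merge Z(53) and 68: 121
merge 89 and U(112): 201
merge 121 and 201: 322
U's leaf is at depth 2, giving a 2-bit codeword.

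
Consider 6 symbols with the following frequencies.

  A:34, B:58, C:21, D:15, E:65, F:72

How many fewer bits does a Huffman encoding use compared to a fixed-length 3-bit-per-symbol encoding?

159

Fixed-length: 3 bits × 265 symbols = 795 bits.
Huffman merges:
merge D(15) and C(21): 36
merge A(34) and 36: 70
merge B(58) and E(65): 123
merge 70 and F(72): 142
merge 123 and 142: 265
Huffman total = 36 + 70 + 123 + 142 + 265 = 636 bits.
Saving = 795 − 636 = 159 bits.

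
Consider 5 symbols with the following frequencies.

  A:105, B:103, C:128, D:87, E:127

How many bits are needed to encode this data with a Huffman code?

1290

Greedily combine the two least-frequent nodes:
combine D(87), B(103) → 190
combine A(105), E(127) → 232
combine C(128), 190 → 318
combine 232, 318 → 550
The encoded length is the sum of every internal node's weight: 190 + 232 + 318 + 550 = 1290 bits.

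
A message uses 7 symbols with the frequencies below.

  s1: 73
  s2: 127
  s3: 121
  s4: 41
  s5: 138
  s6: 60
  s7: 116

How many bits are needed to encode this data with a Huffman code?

Build the Huffman tree bottom-up:
combine s4(41), s6(60) → 101
combine s1(73), 101 → 174
combine s7(116), s3(121) → 237
combine s2(127), s5(138) → 265
combine 174, 237 → 411
combine 265, 411 → 676
The encoded length is the sum of every internal node's weight: 101 + 174 + 237 + 265 + 411 + 676 = 1864 bits.

1864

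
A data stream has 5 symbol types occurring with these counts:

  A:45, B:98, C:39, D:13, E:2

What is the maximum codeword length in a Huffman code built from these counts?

4

Merge the two lowest-weight nodes at each step:
merge E(2) and D(13): 15
merge 15 and C(39): 54
merge A(45) and 54: 99
merge B(98) and 99: 197
Maximum depth reached is 4.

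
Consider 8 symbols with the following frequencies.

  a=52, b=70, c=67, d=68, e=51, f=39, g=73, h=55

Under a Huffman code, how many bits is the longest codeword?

3

Merge the two lowest-weight nodes at each step:
combine f(39), e(51) → 90
combine a(52), h(55) → 107
combine c(67), d(68) → 135
combine b(70), g(73) → 143
combine 90, 107 → 197
combine 135, 143 → 278
combine 197, 278 → 475
The rarest symbols sit at the bottom; the longest codeword is 3 bits.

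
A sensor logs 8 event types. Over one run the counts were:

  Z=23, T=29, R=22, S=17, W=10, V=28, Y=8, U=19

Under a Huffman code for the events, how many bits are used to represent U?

3

Huffman merges, smallest pair first:
merge Y(8) and W(10): 18
merge S(17) and 18: 35
merge U(19) and R(22): 41
merge Z(23) and V(28): 51
merge T(29) and 35: 64
merge 41 and 51: 92
merge 64 and 92: 156
The subtree containing U is merged 3 times, so code length = 3.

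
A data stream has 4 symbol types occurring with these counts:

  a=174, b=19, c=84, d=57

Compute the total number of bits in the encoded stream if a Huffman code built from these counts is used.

570

Build the Huffman tree bottom-up:
merge b(19) and d(57): 76
merge 76 and c(84): 160
merge 160 and a(174): 334
Each symbol's bit-cost is frequency × depth; summing gives 570 bits (equivalently 76 + 160 + 334).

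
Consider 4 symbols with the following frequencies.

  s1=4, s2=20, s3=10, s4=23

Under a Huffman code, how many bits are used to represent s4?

1

Build the tree from the bottom:
merge s1(4) and s3(10): 14
merge 14 and s2(20): 34
merge s4(23) and 34: 57
s4 is a child of the root — depth 1, so its codeword is a single bit.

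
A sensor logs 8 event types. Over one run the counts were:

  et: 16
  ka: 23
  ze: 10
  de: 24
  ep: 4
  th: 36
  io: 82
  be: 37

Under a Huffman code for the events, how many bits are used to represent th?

3

Huffman merges, smallest pair first:
ep(4) + ze(10) → 14
14 + et(16) → 30
ka(23) + de(24) → 47
30 + th(36) → 66
be(37) + 47 → 84
66 + io(82) → 148
84 + 148 → 232
th sits 3 levels below the root, so its codeword is 3 bits.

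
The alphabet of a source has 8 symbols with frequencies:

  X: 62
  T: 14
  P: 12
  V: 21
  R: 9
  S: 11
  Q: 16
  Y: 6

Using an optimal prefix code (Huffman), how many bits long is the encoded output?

Build the Huffman tree bottom-up:
merge Y(6) and R(9): 15
merge S(11) and P(12): 23
merge T(14) and 15: 29
merge Q(16) and V(21): 37
merge 23 and 29: 52
merge 37 and 52: 89
merge X(62) and 89: 151
Total encoded bits = sum of merged weights = 15 + 23 + 29 + 37 + 52 + 89 + 151 = 396.

396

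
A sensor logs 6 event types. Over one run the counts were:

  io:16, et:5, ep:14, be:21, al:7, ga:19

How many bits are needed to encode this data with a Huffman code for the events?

Greedily combine the two least-frequent nodes:
et(5) + al(7) → 12
12 + ep(14) → 26
io(16) + ga(19) → 35
be(21) + 26 → 47
35 + 47 → 82
Total encoded bits = sum of merged weights = 12 + 26 + 35 + 47 + 82 = 202.

202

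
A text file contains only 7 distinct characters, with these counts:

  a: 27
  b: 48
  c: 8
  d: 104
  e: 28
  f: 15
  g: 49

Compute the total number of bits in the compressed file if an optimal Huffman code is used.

Merge the two smallest weights repeatedly:
c(8) + f(15) → 23
23 + a(27) → 50
e(28) + b(48) → 76
g(49) + 50 → 99
76 + 99 → 175
d(104) + 175 → 279
Each symbol's bit-cost is frequency × depth; summing gives 702 bits (equivalently 23 + 50 + 76 + 99 + 175 + 279).

702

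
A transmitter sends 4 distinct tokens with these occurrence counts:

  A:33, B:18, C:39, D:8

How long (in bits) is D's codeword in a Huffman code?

Build the tree from the bottom:
merge D(8) and B(18): 26
merge 26 and A(33): 59
merge C(39) and 59: 98
The subtree containing D is merged 3 times, so code length = 3.

3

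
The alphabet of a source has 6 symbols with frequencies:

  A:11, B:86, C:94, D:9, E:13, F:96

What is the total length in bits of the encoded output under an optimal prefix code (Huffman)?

Build the Huffman tree bottom-up:
D(9) + A(11) → 20
E(13) + 20 → 33
33 + B(86) → 119
C(94) + F(96) → 190
119 + 190 → 309
The encoded length is the sum of every internal node's weight: 20 + 33 + 119 + 190 + 309 = 671 bits.

671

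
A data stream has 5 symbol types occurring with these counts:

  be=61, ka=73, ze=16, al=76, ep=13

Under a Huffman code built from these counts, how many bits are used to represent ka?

2

Build the tree from the bottom:
combine ep(13), ze(16) → 29
combine 29, be(61) → 90
combine ka(73), al(76) → 149
combine 90, 149 → 239
ka sits 2 levels below the root, so its codeword is 2 bits.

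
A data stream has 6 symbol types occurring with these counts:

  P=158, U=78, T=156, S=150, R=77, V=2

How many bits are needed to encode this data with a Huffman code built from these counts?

Greedily combine the two least-frequent nodes:
V(2) + R(77) → 79
U(78) + 79 → 157
S(150) + T(156) → 306
157 + P(158) → 315
306 + 315 → 621
Each symbol's bit-cost is frequency × depth; summing gives 1478 bits (equivalently 79 + 157 + 306 + 315 + 621).

1478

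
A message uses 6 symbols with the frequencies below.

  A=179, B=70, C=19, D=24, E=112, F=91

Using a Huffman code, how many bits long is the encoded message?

1146

Build the Huffman tree bottom-up:
merge C(19) and D(24): 43
merge 43 and B(70): 113
merge F(91) and E(112): 203
merge 113 and A(179): 292
merge 203 and 292: 495
The encoded length is the sum of every internal node's weight: 43 + 113 + 203 + 292 + 495 = 1146 bits.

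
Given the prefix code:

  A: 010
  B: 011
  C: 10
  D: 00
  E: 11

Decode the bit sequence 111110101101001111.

Read left to right; each codeword is recognised as soon as it completes (prefix code):
  11→E | 11→E | 10→C | 10→C | 11→E | 010→A | 011→B | 11→E
Decoded message: EECCEABE

EECCEABE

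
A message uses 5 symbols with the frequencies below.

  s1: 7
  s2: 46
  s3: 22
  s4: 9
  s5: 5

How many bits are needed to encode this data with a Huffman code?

165

Build the Huffman tree bottom-up:
combine s5(5), s1(7) → 12
combine s4(9), 12 → 21
combine 21, s3(22) → 43
combine 43, s2(46) → 89
Total encoded bits = sum of merged weights = 12 + 21 + 43 + 89 = 165.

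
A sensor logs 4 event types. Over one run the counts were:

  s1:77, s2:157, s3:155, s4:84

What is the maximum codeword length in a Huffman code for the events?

Merge the two lowest-weight nodes at each step:
merge s1(77) and s4(84): 161
merge s3(155) and s2(157): 312
merge 161 and 312: 473
Maximum depth reached is 2.

2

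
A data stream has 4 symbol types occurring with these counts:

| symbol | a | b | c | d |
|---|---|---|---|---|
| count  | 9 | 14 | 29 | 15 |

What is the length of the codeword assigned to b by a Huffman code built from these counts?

Huffman merges, smallest pair first:
combine a(9), b(14) → 23
combine d(15), 23 → 38
combine c(29), 38 → 67
The subtree containing b is merged 3 times, so code length = 3.

3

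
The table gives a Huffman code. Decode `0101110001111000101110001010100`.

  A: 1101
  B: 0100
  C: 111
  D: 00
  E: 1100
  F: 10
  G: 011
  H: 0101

HEGEHEHB

Read left to right; each codeword is recognised as soon as it completes (prefix code):
  0101→H | 1100→E | 011→G | 1100→E | 0101→H | 1100→E | 0101→H | 0100→B
Decoded message: HEGEHEHB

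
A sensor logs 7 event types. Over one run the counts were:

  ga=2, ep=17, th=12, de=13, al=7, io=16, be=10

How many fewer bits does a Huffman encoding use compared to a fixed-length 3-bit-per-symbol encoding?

Fixed-length: 3 bits × 77 symbols = 231 bits.
Huffman merges:
ga(2) + al(7) → 9
9 + be(10) → 19
th(12) + de(13) → 25
io(16) + ep(17) → 33
19 + 25 → 44
33 + 44 → 77
Huffman total = 9 + 19 + 25 + 33 + 44 + 77 = 207 bits.
Saving = 231 − 207 = 24 bits.

24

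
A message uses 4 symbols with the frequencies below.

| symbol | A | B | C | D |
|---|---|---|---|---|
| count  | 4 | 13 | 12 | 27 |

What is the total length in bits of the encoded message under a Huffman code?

Build the Huffman tree bottom-up:
combine A(4), C(12) → 16
combine B(13), 16 → 29
combine D(27), 29 → 56
Total encoded bits = sum of merged weights = 16 + 29 + 56 = 101.

101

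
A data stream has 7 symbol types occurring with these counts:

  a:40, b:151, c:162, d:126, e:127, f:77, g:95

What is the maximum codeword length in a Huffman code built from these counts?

4

Merge the two lowest-weight nodes at each step:
combine a(40), f(77) → 117
combine g(95), 117 → 212
combine d(126), e(127) → 253
combine b(151), c(162) → 313
combine 212, 253 → 465
combine 313, 465 → 778
The first pair merged (a, f) ends up deepest, at depth 4.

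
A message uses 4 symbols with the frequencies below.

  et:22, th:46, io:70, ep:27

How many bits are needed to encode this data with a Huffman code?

Merge the two smallest weights repeatedly:
combine et(22), ep(27) → 49
combine th(46), 49 → 95
combine io(70), 95 → 165
The encoded length is the sum of every internal node's weight: 49 + 95 + 165 = 309 bits.

309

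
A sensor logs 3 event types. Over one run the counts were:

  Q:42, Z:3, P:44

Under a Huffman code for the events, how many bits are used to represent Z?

2

Repeatedly merge the two smallest:
merge Z(3) and Q(42): 45
merge P(44) and 45: 89
Z sits 2 levels below the root, so its codeword is 2 bits.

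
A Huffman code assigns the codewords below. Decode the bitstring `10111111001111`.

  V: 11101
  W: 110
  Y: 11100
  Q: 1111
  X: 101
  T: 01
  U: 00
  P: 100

Read left to right; each codeword is recognised as soon as it completes (prefix code):
  101→X | 1111→Q | 100→P | 1111→Q
Decoded message: XQPQ

XQPQ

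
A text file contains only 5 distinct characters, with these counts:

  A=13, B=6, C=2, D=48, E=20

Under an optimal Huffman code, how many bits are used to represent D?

1

Huffman merges, smallest pair first:
combine C(2), B(6) → 8
combine 8, A(13) → 21
combine E(20), 21 → 41
combine 41, D(48) → 89
D is merged only at the final step, so code length = 1.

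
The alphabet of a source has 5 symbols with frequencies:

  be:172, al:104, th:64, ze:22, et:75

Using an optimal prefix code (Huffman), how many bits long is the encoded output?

Greedily combine the two least-frequent nodes:
merge ze(22) and th(64): 86
merge et(75) and 86: 161
merge al(104) and 161: 265
merge be(172) and 265: 437
Total encoded bits = sum of merged weights = 86 + 161 + 265 + 437 = 949.

949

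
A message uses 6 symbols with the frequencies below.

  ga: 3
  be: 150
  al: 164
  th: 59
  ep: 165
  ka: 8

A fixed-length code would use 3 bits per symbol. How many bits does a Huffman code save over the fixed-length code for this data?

468

Fixed-length: 3 bits × 549 symbols = 1647 bits.
Huffman merges:
combine ga(3), ka(8) → 11
combine 11, th(59) → 70
combine 70, be(150) → 220
combine al(164), ep(165) → 329
combine 220, 329 → 549
Huffman total = 11 + 70 + 220 + 329 + 549 = 1179 bits.
Saving = 1647 − 1179 = 468 bits.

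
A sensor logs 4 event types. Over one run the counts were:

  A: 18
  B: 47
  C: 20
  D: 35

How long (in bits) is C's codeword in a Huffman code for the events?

Huffman merges, smallest pair first:
A(18) + C(20) → 38
D(35) + 38 → 73
B(47) + 73 → 120
C's leaf is at depth 3, giving a 3-bit codeword.

3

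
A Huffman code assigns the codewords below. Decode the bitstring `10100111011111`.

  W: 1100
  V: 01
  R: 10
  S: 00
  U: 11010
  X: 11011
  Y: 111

Read left to right; each codeword is recognised as soon as it completes (prefix code):
  10→R | 10→R | 01→V | 11011→X | 111→Y
Decoded message: RRVXY

RRVXY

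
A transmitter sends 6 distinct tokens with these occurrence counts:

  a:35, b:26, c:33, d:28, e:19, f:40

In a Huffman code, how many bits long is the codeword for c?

3

Build the tree from the bottom:
combine e(19), b(26) → 45
combine d(28), c(33) → 61
combine a(35), f(40) → 75
combine 45, 61 → 106
combine 75, 106 → 181
c sits 3 levels below the root, so its codeword is 3 bits.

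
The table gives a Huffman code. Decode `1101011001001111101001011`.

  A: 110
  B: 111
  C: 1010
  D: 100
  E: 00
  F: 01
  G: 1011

Read left to right; each codeword is recognised as soon as it completes (prefix code):
  110→A | 1011→G | 00→E | 100→D | 111→B | 110→A | 100→D | 1011→G
Decoded message: AGEDBADG

AGEDBADG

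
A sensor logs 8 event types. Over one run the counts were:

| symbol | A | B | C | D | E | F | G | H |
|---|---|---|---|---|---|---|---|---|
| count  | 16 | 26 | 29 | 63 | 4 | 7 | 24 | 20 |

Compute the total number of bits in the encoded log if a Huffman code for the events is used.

Merge the two smallest weights repeatedly:
E(4) + F(7) → 11
11 + A(16) → 27
H(20) + G(24) → 44
B(26) + 27 → 53
C(29) + 44 → 73
53 + D(63) → 116
73 + 116 → 189
Total encoded bits = sum of merged weights = 11 + 27 + 44 + 53 + 73 + 116 + 189 = 513.

513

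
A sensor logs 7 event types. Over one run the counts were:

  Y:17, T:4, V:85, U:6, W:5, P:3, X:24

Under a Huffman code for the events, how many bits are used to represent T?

Repeatedly merge the two smallest:
P(3) + T(4) → 7
W(5) + U(6) → 11
7 + 11 → 18
Y(17) + 18 → 35
X(24) + 35 → 59
59 + V(85) → 144
T's leaf is at depth 5, giving a 5-bit codeword.

5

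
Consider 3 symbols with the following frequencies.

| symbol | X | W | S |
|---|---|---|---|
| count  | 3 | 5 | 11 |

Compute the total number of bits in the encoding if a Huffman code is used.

27

Greedily combine the two least-frequent nodes:
combine X(3), W(5) → 8
combine 8, S(11) → 19
Each symbol's bit-cost is frequency × depth; summing gives 27 bits (equivalently 8 + 19).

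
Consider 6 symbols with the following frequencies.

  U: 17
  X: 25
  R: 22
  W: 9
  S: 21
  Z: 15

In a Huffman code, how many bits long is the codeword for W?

3

Repeatedly merge the two smallest:
merge W(9) and Z(15): 24
merge U(17) and S(21): 38
merge R(22) and 24: 46
merge X(25) and 38: 63
merge 46 and 63: 109
The subtree containing W is merged 3 times, so code length = 3.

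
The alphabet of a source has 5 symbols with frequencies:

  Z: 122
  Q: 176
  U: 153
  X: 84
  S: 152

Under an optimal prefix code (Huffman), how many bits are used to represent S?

2

Huffman merges, smallest pair first:
X(84) + Z(122) → 206
S(152) + U(153) → 305
Q(176) + 206 → 382
305 + 382 → 687
S sits 2 levels below the root, so its codeword is 2 bits.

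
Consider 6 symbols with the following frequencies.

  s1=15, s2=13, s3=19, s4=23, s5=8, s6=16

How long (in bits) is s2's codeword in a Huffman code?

Build the tree from the bottom:
s5(8) + s2(13) → 21
s1(15) + s6(16) → 31
s3(19) + 21 → 40
s4(23) + 31 → 54
40 + 54 → 94
s2's leaf is at depth 3, giving a 3-bit codeword.

3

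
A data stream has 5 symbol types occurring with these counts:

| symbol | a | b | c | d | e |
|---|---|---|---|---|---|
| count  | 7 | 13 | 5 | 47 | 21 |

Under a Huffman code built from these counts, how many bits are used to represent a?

Build the tree from the bottom:
c(5) + a(7) → 12
12 + b(13) → 25
e(21) + 25 → 46
46 + d(47) → 93
a's leaf is at depth 4, giving a 4-bit codeword.

4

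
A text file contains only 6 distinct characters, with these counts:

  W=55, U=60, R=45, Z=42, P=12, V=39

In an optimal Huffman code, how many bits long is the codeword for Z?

3

Huffman merges, smallest pair first:
merge P(12) and V(39): 51
merge Z(42) and R(45): 87
merge 51 and W(55): 106
merge U(60) and 87: 147
merge 106 and 147: 253
The subtree containing Z is merged 3 times, so code length = 3.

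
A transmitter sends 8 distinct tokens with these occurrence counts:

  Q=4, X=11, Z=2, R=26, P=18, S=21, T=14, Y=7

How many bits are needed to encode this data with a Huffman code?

281

Greedily combine the two least-frequent nodes:
Z(2) + Q(4) → 6
6 + Y(7) → 13
X(11) + 13 → 24
T(14) + P(18) → 32
S(21) + 24 → 45
R(26) + 32 → 58
45 + 58 → 103
The encoded length is the sum of every internal node's weight: 6 + 13 + 24 + 32 + 45 + 58 + 103 = 281 bits.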